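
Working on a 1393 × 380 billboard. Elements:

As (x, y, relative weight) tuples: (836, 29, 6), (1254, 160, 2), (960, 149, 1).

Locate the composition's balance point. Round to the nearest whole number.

Σw = 6 + 2 + 1 = 9.
Σw·x = 6·836 + 2·1254 + 1·960 = 8484, so x̄ = 8484/9 ≈ 942.67.
Σw·y = 6·29 + 2·160 + 1·149 = 643, so ȳ = 643/9 ≈ 71.44.

(943, 71)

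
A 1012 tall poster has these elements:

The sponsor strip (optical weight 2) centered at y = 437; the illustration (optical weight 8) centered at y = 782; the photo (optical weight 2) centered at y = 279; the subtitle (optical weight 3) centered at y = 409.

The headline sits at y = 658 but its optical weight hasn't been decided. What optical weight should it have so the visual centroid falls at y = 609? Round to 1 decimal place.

w ≈ 4.5

Fixed elements: Σw = 2 + 8 + 2 + 3 = 15, Σw·y = 2·437 + 8·782 + 2·279 + 3·409 = 8915.
For the centroid to hit 609: (8915 + w·658) / (15 + w) = 609.
Solving: w = (609·15 − 8915) / (658 − 609) = 220 / 49 ≈ 4.49.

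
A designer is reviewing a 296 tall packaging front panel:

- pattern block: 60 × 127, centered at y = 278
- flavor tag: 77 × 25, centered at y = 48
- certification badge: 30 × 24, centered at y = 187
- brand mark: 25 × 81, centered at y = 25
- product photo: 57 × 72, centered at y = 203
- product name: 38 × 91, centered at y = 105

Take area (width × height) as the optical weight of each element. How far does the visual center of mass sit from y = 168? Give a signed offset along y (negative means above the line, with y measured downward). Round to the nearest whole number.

≈ 13

Areas → weights: pattern block 60·127 = 7620, flavor tag 77·25 = 1925, certification badge 30·24 = 720, brand mark 25·81 = 2025, product photo 57·72 = 4104, product name 38·91 = 3458; Σw = 19852.
y: moment 3592227 / weight 19852 ≈ 180.95
Difference: 180.95 − 168 ≈ 12.95.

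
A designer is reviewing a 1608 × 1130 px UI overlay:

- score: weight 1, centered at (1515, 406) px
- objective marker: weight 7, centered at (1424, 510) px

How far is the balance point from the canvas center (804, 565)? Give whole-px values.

Total weight = 1 + 7 = 8.
Σw·x = 1·1515 + 7·1424 = 11483, so x̄ = 11483/8 ≈ 1435.38.
Σw·y = 1·406 + 7·510 = 3976, so ȳ = 3976/8 ≈ 497.00.
Offset from (804, 565): Δx ≈ 631.38, Δy ≈ -68.00; distance = √(Δx² + Δy²) ≈ 635.03.

≈ 635 px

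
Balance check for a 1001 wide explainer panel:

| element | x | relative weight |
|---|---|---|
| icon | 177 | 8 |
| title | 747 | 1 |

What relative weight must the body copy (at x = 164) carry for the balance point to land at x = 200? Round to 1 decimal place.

w ≈ 10.1

Existing Σw = 9 (8 + 1); existing moment 8·177 + 1·747 = 2163.
For the centroid to hit 200: (2163 + w·164) / (9 + w) = 200.
Solving: w = (200·9 − 2163) / (164 − 200) = -363 / -36 ≈ 10.08.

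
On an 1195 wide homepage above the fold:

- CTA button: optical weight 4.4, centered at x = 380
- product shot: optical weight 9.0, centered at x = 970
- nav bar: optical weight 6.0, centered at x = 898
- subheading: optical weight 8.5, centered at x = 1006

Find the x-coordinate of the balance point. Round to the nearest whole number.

Total weight = 4.4 + 9.0 + 6.0 + 8.5 = 27.9.
Σw·x = 4.4·380 + 9.0·970 + 6.0·898 + 8.5·1006 = 24341.0, so x̄ = 24341.0/27.9 ≈ 872.44.

x ≈ 872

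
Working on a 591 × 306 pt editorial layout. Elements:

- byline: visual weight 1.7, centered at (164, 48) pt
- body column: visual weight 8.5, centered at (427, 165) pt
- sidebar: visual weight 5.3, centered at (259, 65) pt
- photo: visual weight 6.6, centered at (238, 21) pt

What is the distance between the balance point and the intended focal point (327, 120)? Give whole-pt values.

≈ 35 pt

Σw = 1.7 + 8.5 + 5.3 + 6.6 = 22.1.
Σw·x = 1.7·164 + 8.5·427 + 5.3·259 + 6.6·238 = 6851.8, so x̄ = 6851.8/22.1 ≈ 310.04.
Σw·y = 1.7·48 + 8.5·165 + 5.3·65 + 6.6·21 = 1967.2, so ȳ = 1967.2/22.1 ≈ 89.01.
Relative to (327, 120): Δ = (-16.96, -30.99); |Δ| = √(-16.96² + -30.99²) ≈ 35.33.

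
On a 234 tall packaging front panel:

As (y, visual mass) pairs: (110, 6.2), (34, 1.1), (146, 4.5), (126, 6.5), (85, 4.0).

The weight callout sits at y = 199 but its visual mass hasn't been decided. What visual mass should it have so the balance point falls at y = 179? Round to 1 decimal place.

Known weights sum to 6.2 + 1.1 + 4.5 + 6.5 + 4.0 = 22.3; their moment is 6.2·110 + 1.1·34 + 4.5·146 + 6.5·126 + 4.0·85 = 2535.4.
Set Σw·y/Σw = 179: (2535.4 + 199w) = 179·(22.3 + w).
Rearranging, w·(199 − 179) = 179·22.3 − 2535.4 = 1456.3, so w ≈ 1456.3/20 = 72.81.

w ≈ 72.8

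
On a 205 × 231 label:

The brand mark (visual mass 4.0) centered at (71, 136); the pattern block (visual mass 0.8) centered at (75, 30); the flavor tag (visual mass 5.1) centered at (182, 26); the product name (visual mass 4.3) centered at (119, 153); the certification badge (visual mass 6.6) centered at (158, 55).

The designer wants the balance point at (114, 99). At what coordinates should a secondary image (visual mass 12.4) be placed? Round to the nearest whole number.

New total weight: (4.0 + 0.8 + 5.1 + 4.3 + 6.6) + 12.4 = 33.2.
x: need Σw·x = 33.2·114 = 3784.8. Existing = 4.0·71 + 0.8·75 + 5.1·182 + 4.3·119 + 6.6·158 = 2826.7. Remainder 958.1 / 12.4 ≈ 77.27.
y: need Σw·y = 33.2·99 = 3286.8. Existing = 4.0·136 + 0.8·30 + 5.1·26 + 4.3·153 + 6.6·55 = 1721.5. Remainder 1565.3 / 12.4 ≈ 126.23.

(77, 126)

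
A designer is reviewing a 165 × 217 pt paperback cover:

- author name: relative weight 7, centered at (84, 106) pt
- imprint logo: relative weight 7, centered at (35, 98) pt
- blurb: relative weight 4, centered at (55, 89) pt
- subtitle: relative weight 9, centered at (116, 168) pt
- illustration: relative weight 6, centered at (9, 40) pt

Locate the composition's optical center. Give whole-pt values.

Weights sum to 7 + 7 + 4 + 9 + 6 = 33.
Σw·x = 7·84 + 7·35 + 4·55 + 9·116 + 6·9 = 2151, so x̄ = 2151/33 ≈ 65.18.
Σw·y = 7·106 + 7·98 + 4·89 + 9·168 + 6·40 = 3536, so ȳ = 3536/33 ≈ 107.15.

(65, 107)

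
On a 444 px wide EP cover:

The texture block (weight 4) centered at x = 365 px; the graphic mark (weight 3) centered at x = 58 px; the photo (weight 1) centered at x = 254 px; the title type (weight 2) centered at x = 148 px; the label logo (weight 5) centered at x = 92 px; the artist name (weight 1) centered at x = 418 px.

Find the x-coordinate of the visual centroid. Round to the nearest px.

x ≈ 191

Σw = 4 + 3 + 1 + 2 + 5 + 1 = 16.
x: moment 3062 / weight 16 ≈ 191.38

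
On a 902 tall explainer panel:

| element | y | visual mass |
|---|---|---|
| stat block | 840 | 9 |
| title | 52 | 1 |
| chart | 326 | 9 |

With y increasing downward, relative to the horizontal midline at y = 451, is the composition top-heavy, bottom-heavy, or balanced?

Weights sum to 9 + 1 + 9 = 19.
y-moment: 9·840 + 1·52 + 9·326 = 10546; centroid 10546/19 ≈ 555.05.
555.1 lies below (larger y than) the midline 451, so the layout is bottom-heavy.

bottom-heavy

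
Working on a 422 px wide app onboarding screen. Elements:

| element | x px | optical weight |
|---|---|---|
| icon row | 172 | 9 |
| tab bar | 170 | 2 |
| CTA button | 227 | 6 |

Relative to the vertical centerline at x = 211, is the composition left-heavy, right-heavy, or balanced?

left-heavy

Weights sum to 9 + 2 + 6 = 17.
Σw·x = 9·172 + 2·170 + 6·227 = 3250, so x̄ = 3250/17 ≈ 191.18.
Since 191.2 is left of 211, the composition reads left-heavy.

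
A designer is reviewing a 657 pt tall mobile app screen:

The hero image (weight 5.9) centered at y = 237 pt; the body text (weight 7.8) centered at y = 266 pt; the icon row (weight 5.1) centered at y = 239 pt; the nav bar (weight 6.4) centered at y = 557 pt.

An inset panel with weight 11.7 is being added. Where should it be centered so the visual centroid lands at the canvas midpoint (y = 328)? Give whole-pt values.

With the inset panel, Σw becomes 5.9 + 7.8 + 5.1 + 6.4 + 11.7 = 36.9.
y: target moment 36.9×328 = 12103.2; current 5.9·237 + 7.8·266 + 5.1·239 + 6.4·557 = 8256.8; the inset panel supplies 3846.4, so y = 3846.4/11.7 ≈ 328.75.

y ≈ 329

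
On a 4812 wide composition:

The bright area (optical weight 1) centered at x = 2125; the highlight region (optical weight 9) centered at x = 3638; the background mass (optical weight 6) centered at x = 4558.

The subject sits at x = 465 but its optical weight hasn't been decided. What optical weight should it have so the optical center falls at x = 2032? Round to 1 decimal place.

w ≈ 19.0

Known weights sum to 1 + 9 + 6 = 16; their moment is 1·2125 + 9·3638 + 6·4558 = 62215.
Balance at x = 2032 requires (62215 + w·465) / (16 + w) = 2032.
Solving: w = (2032·16 − 62215) / (465 − 2032) = -29703 / -1567 ≈ 18.96.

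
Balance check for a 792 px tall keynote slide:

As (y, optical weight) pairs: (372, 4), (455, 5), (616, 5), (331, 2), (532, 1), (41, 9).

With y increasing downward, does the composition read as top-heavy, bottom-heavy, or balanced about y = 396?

Σw = 4 + 5 + 5 + 2 + 1 + 9 = 26.
Σw·y = 4·372 + 5·455 + 5·616 + 2·331 + 1·532 + 9·41 = 8406, so ȳ = 8406/26 ≈ 323.31.
Since 323.3 is above (smaller y than) 396, the composition reads top-heavy.

top-heavy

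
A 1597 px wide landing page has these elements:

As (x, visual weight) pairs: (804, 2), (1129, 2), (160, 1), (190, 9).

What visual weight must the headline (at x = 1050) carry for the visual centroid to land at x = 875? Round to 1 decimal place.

w ≈ 37.2

Existing Σw = 14 (2 + 2 + 1 + 9); existing moment 2·804 + 2·1129 + 1·160 + 9·190 = 5736.
For the centroid to hit 875: (5736 + w·1050) / (14 + w) = 875.
Rearranging, w·(1050 − 875) = 875·14 − 5736 = 6514, so w ≈ 6514/175 = 37.22.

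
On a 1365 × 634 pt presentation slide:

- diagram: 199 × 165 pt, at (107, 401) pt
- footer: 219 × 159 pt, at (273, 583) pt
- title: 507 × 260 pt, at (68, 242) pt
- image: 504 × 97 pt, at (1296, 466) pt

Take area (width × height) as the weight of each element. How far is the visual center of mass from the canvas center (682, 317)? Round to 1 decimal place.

≈ 340.5 pt

Taking area as weight: diagram 199·165 = 32835, footer 219·159 = 34821, title 507·260 = 131820, image 504·97 = 48888. Sum 248364.
x-moment: 32835·107 + 34821·273 + 131820·68 + 48888·1296 = 85342086; centroid 85342086/248364 ≈ 343.62.
y-moment: 32835·401 + 34821·583 + 131820·242 + 48888·466 = 88149726; centroid 88149726/248364 ≈ 354.92.
Offset from (682, 317): Δx ≈ -338.38, Δy ≈ 37.92; distance = √(Δx² + Δy²) ≈ 340.50.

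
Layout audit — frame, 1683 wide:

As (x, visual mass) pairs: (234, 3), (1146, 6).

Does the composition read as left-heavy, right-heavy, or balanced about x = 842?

Σw = 3 + 6 = 9.
Σw·x = 3·234 + 6·1146 = 7578, so x̄ = 7578/9 ≈ 842.00.
842.00 = 842 exactly: balanced.

balanced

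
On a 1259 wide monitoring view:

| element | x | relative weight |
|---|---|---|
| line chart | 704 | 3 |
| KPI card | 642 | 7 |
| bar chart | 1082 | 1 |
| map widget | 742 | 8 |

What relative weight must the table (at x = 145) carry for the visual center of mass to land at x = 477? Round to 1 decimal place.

w ≈ 13.7

Fixed elements: Σw = 3 + 7 + 1 + 8 = 19, Σw·x = 3·704 + 7·642 + 1·1082 + 8·742 = 13624.
Set Σw·x/Σw = 477: (13624 + 145w) = 477·(19 + w).
Solving: w = (477·19 − 13624) / (145 − 477) = -4561 / -332 ≈ 13.74.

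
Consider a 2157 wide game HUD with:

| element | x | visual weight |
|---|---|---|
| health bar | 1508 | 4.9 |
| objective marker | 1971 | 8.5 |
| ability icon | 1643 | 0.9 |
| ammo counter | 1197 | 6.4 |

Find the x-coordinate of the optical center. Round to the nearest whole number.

Weights sum to 4.9 + 8.5 + 0.9 + 6.4 = 20.7.
Σw·x = 4.9·1508 + 8.5·1971 + 0.9·1643 + 6.4·1197 = 33282.2, so x̄ = 33282.2/20.7 ≈ 1607.84.

x ≈ 1608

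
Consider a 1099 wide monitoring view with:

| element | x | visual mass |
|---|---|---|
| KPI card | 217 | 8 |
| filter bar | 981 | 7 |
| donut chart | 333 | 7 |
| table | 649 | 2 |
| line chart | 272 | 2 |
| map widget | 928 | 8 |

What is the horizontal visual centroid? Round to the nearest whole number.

x ≈ 594

Σw = 8 + 7 + 7 + 2 + 2 + 8 = 34.
x-moment: 8·217 + 7·981 + 7·333 + 2·649 + 2·272 + 8·928 = 20200; centroid 20200/34 ≈ 594.12.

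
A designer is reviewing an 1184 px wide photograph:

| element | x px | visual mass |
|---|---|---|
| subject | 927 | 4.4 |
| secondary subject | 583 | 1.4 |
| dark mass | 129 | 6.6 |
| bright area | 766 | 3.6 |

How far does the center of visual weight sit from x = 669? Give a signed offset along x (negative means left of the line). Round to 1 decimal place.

≈ -137.5 px

Weights sum to 4.4 + 1.4 + 6.6 + 3.6 = 16.0.
x: (4.4·927 + 1.4·583 + 6.6·129 + 3.6·766) / 16.0 = 8504.0 / 16.0 ≈ 531.50
Difference: 531.50 − 669 ≈ -137.50.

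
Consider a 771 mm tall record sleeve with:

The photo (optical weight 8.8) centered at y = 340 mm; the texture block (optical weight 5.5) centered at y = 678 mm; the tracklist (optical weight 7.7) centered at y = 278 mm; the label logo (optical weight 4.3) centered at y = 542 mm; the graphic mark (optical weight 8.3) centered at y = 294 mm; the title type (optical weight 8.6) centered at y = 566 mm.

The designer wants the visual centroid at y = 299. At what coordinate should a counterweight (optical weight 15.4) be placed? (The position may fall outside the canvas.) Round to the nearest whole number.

y ≈ -64

After adding the counterweight, total weight = 8.8 + 5.5 + 7.7 + 4.3 + 8.3 + 8.6 + 15.4 = 58.6.
Along y: (18500.0 + 15.4·y) / 58.6 = 299 (existing moment 8.8·340 + 5.5·678 + 7.7·278 + 4.3·542 + 8.3·294 + 8.6·566 = 18500.0) ⇒ y = (17521.4 − 18500.0) / 15.4 ≈ -63.55.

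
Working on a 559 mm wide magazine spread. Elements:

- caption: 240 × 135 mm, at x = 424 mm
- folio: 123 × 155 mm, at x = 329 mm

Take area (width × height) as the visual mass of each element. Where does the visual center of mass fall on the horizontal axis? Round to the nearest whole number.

Areas: caption 240·135 = 32400, folio 123·155 = 19065. Total weight = 51465.
x: (32400·424 + 19065·329) / 51465 = 20009985 / 51465 ≈ 388.81

x ≈ 389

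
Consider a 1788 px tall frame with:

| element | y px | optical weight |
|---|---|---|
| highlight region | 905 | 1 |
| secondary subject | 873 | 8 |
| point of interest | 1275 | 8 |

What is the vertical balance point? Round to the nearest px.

y ≈ 1064

Σw = 1 + 8 + 8 = 17.
y: (1·905 + 8·873 + 8·1275) / 17 = 18089 / 17 ≈ 1064.06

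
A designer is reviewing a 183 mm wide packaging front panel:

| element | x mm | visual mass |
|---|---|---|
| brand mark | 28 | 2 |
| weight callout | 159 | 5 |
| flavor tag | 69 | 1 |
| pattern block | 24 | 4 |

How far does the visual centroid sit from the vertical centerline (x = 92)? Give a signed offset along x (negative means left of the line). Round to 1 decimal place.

≈ -7.3 mm

Weights sum to 2 + 5 + 1 + 4 = 12.
x: (2·28 + 5·159 + 1·69 + 4·24) / 12 = 1016 / 12 ≈ 84.67
Against x = 92, that's 84.67 − 92 = -7.33.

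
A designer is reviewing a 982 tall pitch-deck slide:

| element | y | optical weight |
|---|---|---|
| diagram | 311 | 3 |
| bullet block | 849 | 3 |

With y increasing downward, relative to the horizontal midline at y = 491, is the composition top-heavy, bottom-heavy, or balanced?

Weights sum to 3 + 3 = 6.
Σw·y = 3·311 + 3·849 = 3480, so ȳ = 3480/6 ≈ 580.00.
580.0 lies below (larger y than) the midline 491, so the layout is bottom-heavy.

bottom-heavy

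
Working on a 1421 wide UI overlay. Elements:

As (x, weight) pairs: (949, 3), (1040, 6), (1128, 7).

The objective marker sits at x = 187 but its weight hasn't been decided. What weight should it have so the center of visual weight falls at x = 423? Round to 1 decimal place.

w ≈ 43.3

Fixed elements: Σw = 3 + 6 + 7 = 16, Σw·x = 3·949 + 6·1040 + 7·1128 = 16983.
For the centroid to hit 423: (16983 + w·187) / (16 + w) = 423.
Solving: w = (423·16 − 16983) / (187 − 423) = -10215 / -236 ≈ 43.28.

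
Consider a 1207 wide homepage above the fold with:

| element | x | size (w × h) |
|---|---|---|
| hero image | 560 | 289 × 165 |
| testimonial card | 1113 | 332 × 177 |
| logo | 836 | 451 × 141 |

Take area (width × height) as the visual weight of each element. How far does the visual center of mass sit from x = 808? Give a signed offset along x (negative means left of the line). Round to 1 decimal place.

≈ 46.3

Areas: hero image 289·165 = 47685, testimonial card 332·177 = 58764, logo 451·141 = 63591. Total weight = 170040.
x: (47685·560 + 58764·1113 + 63591·836) / 170040 = 145270008 / 170040 ≈ 854.33
Difference: 854.33 − 808 ≈ 46.33.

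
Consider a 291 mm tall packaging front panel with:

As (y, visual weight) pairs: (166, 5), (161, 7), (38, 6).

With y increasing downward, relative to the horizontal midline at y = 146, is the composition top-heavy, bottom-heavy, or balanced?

top-heavy

Σw = 5 + 7 + 6 = 18.
Σw·y = 5·166 + 7·161 + 6·38 = 2185, so ȳ = 2185/18 ≈ 121.39.
121.4 lies above (smaller y than) the midline 146, so the layout is top-heavy.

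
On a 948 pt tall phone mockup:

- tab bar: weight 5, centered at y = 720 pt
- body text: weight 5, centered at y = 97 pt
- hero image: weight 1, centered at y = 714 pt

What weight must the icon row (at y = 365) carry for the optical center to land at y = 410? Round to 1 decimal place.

Existing Σw = 11 (5 + 5 + 1); existing moment 5·720 + 5·97 + 1·714 = 4799.
For the centroid to hit 410: (4799 + w·365) / (11 + w) = 410.
Rearranging, w·(365 − 410) = 410·11 − 4799 = -289, so w ≈ -289/-45 = 6.42.

w ≈ 6.4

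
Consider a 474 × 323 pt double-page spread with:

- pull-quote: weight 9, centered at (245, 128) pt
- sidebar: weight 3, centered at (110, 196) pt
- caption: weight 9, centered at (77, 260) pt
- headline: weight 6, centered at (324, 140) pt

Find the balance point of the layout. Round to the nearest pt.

(192, 182)

Total weight = 9 + 3 + 9 + 6 = 27.
Σw·x = 9·245 + 3·110 + 9·77 + 6·324 = 5172, so x̄ = 5172/27 ≈ 191.56.
Σw·y = 9·128 + 3·196 + 9·260 + 6·140 = 4920, so ȳ = 4920/27 ≈ 182.22.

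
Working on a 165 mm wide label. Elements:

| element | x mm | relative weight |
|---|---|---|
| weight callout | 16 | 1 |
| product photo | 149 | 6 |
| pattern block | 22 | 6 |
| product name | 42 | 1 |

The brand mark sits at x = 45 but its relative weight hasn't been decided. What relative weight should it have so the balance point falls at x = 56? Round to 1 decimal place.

Fixed elements: Σw = 1 + 6 + 6 + 1 = 14, Σw·x = 1·16 + 6·149 + 6·22 + 1·42 = 1084.
For the centroid to hit 56: (1084 + w·45) / (14 + w) = 56.
So w = (56·14 − 1084)/(45 − 56) = -300/-11 ≈ 27.27.

w ≈ 27.3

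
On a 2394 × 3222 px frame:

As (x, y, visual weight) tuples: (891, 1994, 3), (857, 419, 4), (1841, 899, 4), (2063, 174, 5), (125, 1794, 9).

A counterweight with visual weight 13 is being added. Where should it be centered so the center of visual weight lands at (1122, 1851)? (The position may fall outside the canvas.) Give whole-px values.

New total weight: (3 + 4 + 4 + 5 + 9) + 13 = 38.
Along x: (24905 + 13·x) / 38 = 1122 (existing moment 3·891 + 4·857 + 4·1841 + 5·2063 + 9·125 = 24905) ⇒ x = (42636 − 24905) / 13 ≈ 1363.92.
Along y: (28270 + 13·y) / 38 = 1851 (existing moment 3·1994 + 4·419 + 4·899 + 5·174 + 9·1794 = 28270) ⇒ y = (70338 − 28270) / 13 ≈ 3236.00.

(1364, 3236)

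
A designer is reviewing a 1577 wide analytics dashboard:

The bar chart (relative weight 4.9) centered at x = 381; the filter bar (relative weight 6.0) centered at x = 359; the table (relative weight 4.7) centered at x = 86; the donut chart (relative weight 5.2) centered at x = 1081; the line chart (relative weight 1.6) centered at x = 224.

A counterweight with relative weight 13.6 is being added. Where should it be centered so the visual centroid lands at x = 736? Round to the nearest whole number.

x ≈ 1183

New total weight: (4.9 + 6.0 + 4.7 + 5.2 + 1.6) + 13.6 = 36.0.
Along x: (10404.7 + 13.6·x) / 36.0 = 736 (existing moment 4.9·381 + 6.0·359 + 4.7·86 + 5.2·1081 + 1.6·224 = 10404.7) ⇒ x = (26496.0 − 10404.7) / 13.6 ≈ 1183.18.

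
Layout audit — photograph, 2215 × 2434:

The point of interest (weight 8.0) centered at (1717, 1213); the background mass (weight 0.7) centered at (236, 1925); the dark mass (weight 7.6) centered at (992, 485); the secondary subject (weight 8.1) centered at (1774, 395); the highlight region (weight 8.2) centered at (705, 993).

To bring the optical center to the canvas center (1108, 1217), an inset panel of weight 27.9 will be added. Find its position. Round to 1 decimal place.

With the inset panel, Σw becomes 8.0 + 0.7 + 7.6 + 8.1 + 8.2 + 27.9 = 60.5.
Along x: (41590.8 + 27.9·x) / 60.5 = 1108 (existing moment 8.0·1717 + 0.7·236 + 7.6·992 + 8.1·1774 + 8.2·705 = 41590.8) ⇒ x = (67034.0 − 41590.8) / 27.9 ≈ 911.94.
Along y: (26079.6 + 27.9·y) / 60.5 = 1217 (existing moment 8.0·1213 + 0.7·1925 + 7.6·485 + 8.1·395 + 8.2·993 = 26079.6) ⇒ y = (73628.5 − 26079.6) / 27.9 ≈ 1704.26.

(911.9, 1704.3)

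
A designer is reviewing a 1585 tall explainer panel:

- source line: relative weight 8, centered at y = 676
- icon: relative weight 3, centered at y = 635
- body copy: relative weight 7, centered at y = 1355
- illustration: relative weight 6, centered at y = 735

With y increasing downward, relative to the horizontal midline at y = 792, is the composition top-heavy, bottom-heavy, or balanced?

bottom-heavy

Weights sum to 8 + 3 + 7 + 6 = 24.
y-moment: 8·676 + 3·635 + 7·1355 + 6·735 = 21208; centroid 21208/24 ≈ 883.67.
883.7 vs midline 792 → bottom-heavy.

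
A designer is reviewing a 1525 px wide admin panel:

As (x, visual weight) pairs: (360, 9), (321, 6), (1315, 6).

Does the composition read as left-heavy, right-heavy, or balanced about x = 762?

Weights sum to 9 + 6 + 6 = 21.
x-moment: 9·360 + 6·321 + 6·1315 = 13056; centroid 13056/21 ≈ 621.71.
Since 621.7 is left of 762, the composition reads left-heavy.

left-heavy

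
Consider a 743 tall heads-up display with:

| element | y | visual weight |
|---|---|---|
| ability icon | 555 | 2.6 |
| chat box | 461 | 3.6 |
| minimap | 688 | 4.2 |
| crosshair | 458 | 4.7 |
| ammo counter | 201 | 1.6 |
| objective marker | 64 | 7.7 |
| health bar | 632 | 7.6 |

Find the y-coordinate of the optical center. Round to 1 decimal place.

Total weight = 2.6 + 3.6 + 4.2 + 4.7 + 1.6 + 7.7 + 7.6 = 32.0.
y: (2.6·555 + 3.6·461 + 4.2·688 + 4.7·458 + 1.6·201 + 7.7·64 + 7.6·632) / 32.0 = 13762.4 / 32.0 ≈ 430.07

y ≈ 430.1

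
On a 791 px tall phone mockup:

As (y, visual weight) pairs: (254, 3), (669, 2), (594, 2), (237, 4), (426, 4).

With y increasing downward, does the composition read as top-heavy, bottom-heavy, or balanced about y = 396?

Weights sum to 3 + 2 + 2 + 4 + 4 = 15.
y-moment: 3·254 + 2·669 + 2·594 + 4·237 + 4·426 = 5940; centroid 5940/15 ≈ 396.00.
The centroid 396.00 matches the midline at 396, so the layout is balanced.

balanced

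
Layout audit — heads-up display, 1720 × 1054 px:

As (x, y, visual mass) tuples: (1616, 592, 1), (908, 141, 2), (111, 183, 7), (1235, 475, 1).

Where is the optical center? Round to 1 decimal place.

Weights sum to 1 + 2 + 7 + 1 = 11.
Σw·x = 1·1616 + 2·908 + 7·111 + 1·1235 = 5444, so x̄ = 5444/11 ≈ 494.91.
Σw·y = 1·592 + 2·141 + 7·183 + 1·475 = 2630, so ȳ = 2630/11 ≈ 239.09.

(494.9, 239.1)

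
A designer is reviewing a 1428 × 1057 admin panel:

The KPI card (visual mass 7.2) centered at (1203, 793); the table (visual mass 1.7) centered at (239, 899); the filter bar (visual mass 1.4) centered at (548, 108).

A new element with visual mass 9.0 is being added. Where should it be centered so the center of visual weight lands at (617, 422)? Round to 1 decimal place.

(230.3, 83.9)

After adding the new element, total weight = 7.2 + 1.7 + 1.4 + 9.0 = 19.3.
x: target moment 19.3×617 = 11908.1; current 7.2·1203 + 1.7·239 + 1.4·548 = 9835.1; the new element supplies 2073.0, so x = 2073.0/9.0 ≈ 230.33.
y: target moment 19.3×422 = 8144.6; current 7.2·793 + 1.7·899 + 1.4·108 = 7389.1; the new element supplies 755.5, so y = 755.5/9.0 ≈ 83.94.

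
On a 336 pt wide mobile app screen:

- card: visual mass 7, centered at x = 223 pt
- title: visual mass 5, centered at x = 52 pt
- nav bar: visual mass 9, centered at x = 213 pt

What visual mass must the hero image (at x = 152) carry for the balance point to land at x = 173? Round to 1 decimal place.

Known weights sum to 7 + 5 + 9 = 21; their moment is 7·223 + 5·52 + 9·213 = 3738.
For the centroid to hit 173: (3738 + w·152) / (21 + w) = 173.
Solving: w = (173·21 − 3738) / (152 − 173) = -105 / -21 ≈ 5.00.

w ≈ 5.0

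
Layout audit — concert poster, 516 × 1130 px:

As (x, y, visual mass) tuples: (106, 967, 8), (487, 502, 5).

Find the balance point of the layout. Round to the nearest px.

Σw = 8 + 5 = 13.
x-moment: 8·106 + 5·487 = 3283; centroid 3283/13 ≈ 252.54.
y-moment: 8·967 + 5·502 = 10246; centroid 10246/13 ≈ 788.15.

(253, 788)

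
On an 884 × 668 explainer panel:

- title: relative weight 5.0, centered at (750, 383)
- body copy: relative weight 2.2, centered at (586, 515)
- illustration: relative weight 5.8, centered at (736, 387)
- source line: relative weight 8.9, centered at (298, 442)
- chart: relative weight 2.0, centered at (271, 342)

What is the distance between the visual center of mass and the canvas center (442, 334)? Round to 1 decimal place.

Total weight = 5.0 + 2.2 + 5.8 + 8.9 + 2.0 = 23.9.
x-moment: 5.0·750 + 2.2·586 + 5.8·736 + 8.9·298 + 2.0·271 = 12502.2; centroid 12502.2/23.9 ≈ 523.10.
y-moment: 5.0·383 + 2.2·515 + 5.8·387 + 8.9·442 + 2.0·342 = 9910.4; centroid 9910.4/23.9 ≈ 414.66.
Relative to (442, 334): Δ = (81.10, 80.66); |Δ| = √(81.10² + 80.66²) ≈ 114.39.

≈ 114.4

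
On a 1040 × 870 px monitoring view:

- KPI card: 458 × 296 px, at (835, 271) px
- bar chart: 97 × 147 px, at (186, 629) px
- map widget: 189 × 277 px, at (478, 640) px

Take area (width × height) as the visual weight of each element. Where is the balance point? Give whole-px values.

(697, 392)

Areas: KPI card 458·296 = 135568, bar chart 97·147 = 14259, map widget 189·277 = 52353. Total weight = 202180.
x: (135568·835 + 14259·186 + 52353·478) / 202180 = 140876188 / 202180 ≈ 696.79
y: (135568·271 + 14259·629 + 52353·640) / 202180 = 79213759 / 202180 ≈ 391.80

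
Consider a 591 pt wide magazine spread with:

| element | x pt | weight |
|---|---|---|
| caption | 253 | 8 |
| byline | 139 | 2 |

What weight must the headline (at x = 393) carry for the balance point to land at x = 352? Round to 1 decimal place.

w ≈ 29.7

Fixed elements: Σw = 8 + 2 = 10, Σw·x = 8·253 + 2·139 = 2302.
Balance at x = 352 requires (2302 + w·393) / (10 + w) = 352.
Solving: w = (352·10 − 2302) / (393 − 352) = 1218 / 41 ≈ 29.71.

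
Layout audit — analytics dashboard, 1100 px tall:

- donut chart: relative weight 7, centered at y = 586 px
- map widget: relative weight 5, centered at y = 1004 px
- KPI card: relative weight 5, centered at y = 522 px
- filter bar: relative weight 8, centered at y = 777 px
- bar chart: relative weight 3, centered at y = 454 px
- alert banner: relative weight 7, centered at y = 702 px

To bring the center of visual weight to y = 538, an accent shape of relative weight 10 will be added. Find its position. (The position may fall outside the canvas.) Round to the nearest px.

New total weight: (7 + 5 + 5 + 8 + 3 + 7) + 10 = 45.
y: need Σw·y = 45·538 = 24210. Existing = 7·586 + 5·1004 + 5·522 + 8·777 + 3·454 + 7·702 = 24224. Remainder -14 / 10 ≈ -1.40.

y ≈ -1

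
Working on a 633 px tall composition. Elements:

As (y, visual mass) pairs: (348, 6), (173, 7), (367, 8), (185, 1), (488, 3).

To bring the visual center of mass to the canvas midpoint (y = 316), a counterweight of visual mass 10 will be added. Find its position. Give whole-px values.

New total weight: (6 + 7 + 8 + 1 + 3) + 10 = 35.
y: target moment 35×316 = 11060; current 6·348 + 7·173 + 8·367 + 1·185 + 3·488 = 7884; the counterweight supplies 3176, so y = 3176/10 ≈ 317.60.

y ≈ 318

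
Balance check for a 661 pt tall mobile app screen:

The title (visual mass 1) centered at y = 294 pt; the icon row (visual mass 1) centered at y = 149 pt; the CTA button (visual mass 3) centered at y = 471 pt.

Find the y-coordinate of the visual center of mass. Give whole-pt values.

y ≈ 371

Σw = 1 + 1 + 3 = 5.
Σw·y = 1·294 + 1·149 + 3·471 = 1856, so ȳ = 1856/5 ≈ 371.20.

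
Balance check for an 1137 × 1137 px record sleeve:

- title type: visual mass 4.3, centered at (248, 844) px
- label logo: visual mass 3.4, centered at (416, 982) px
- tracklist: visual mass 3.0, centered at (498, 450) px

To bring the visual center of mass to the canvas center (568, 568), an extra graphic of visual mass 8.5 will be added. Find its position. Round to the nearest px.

After adding the extra graphic, total weight = 4.3 + 3.4 + 3.0 + 8.5 = 19.2.
x: need Σw·x = 19.2·568 = 10905.6. Existing = 4.3·248 + 3.4·416 + 3.0·498 = 3974.8. Remainder 6930.8 / 8.5 ≈ 815.39.
y: need Σw·y = 19.2·568 = 10905.6. Existing = 4.3·844 + 3.4·982 + 3.0·450 = 8318.0. Remainder 2587.6 / 8.5 ≈ 304.42.

(815, 304)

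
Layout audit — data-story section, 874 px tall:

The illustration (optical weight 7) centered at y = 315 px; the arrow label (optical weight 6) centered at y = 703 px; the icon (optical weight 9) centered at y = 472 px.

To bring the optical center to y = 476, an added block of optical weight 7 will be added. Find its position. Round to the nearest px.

y ≈ 448

New total weight: (7 + 6 + 9) + 7 = 29.
Along y: (10671 + 7·y) / 29 = 476 (existing moment 7·315 + 6·703 + 9·472 = 10671) ⇒ y = (13804 − 10671) / 7 ≈ 447.57.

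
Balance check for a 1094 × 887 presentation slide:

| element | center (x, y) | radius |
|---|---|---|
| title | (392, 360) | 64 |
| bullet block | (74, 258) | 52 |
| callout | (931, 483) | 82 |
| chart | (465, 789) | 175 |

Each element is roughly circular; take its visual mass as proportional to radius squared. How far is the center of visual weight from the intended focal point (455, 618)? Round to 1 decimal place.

Weights ∝ r²: title 64² = 4096, bullet block 52² = 2704, callout 82² = 6724, chart 175² = 30625; Σw = 44149.
x: (4096·392 + 2704·74 + 6724·931 + 30625·465) / 44149 = 22306397 / 44149 ≈ 505.25
y: (4096·360 + 2704·258 + 6724·483 + 30625·789) / 44149 = 29583009 / 44149 ≈ 670.07
Relative to (455, 618): Δ = (50.25, 52.07); |Δ| = √(50.25² + 52.07²) ≈ 72.37.

≈ 72.4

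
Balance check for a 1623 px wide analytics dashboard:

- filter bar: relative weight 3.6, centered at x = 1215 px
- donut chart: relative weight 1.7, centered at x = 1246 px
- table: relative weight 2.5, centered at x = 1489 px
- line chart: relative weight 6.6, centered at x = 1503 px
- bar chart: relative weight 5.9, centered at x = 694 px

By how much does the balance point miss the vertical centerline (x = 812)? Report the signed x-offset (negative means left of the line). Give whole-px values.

≈ 382 px

Σw = 3.6 + 1.7 + 2.5 + 6.6 + 5.9 = 20.3.
x-moment: 3.6·1215 + 1.7·1246 + 2.5·1489 + 6.6·1503 + 5.9·694 = 24229.1; centroid 24229.1/20.3 ≈ 1193.55.
Difference: 1193.55 − 812 ≈ 381.55.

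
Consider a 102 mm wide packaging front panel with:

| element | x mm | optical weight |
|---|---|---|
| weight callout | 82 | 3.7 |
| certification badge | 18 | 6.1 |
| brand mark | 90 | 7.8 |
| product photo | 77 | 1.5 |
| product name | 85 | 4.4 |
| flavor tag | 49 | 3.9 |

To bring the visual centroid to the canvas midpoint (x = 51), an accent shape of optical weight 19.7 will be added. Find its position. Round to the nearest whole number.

With the accent shape, Σw becomes 3.7 + 6.1 + 7.8 + 1.5 + 4.4 + 3.9 + 19.7 = 47.1.
Along x: (1795.8 + 19.7·x) / 47.1 = 51 (existing moment 3.7·82 + 6.1·18 + 7.8·90 + 1.5·77 + 4.4·85 + 3.9·49 = 1795.8) ⇒ x = (2402.1 − 1795.8) / 19.7 ≈ 30.78.

x ≈ 31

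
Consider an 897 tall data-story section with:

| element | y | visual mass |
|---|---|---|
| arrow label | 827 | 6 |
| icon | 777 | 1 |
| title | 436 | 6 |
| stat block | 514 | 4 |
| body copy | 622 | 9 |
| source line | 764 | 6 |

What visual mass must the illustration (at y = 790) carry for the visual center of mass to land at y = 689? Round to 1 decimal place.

w ≈ 14.4

Known weights sum to 6 + 1 + 6 + 4 + 9 + 6 = 32; their moment is 6·827 + 1·777 + 6·436 + 4·514 + 9·622 + 6·764 = 20593.
For the centroid to hit 689: (20593 + w·790) / (32 + w) = 689.
So w = (689·32 − 20593)/(790 − 689) = 1455/101 ≈ 14.41.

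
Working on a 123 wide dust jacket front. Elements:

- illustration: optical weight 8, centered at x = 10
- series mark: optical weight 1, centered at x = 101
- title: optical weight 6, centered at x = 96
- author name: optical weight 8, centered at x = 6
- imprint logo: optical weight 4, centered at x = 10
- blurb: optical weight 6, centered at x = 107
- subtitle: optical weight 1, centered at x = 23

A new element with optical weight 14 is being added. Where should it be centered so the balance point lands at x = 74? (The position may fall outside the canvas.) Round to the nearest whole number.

After adding the new element, total weight = 8 + 1 + 6 + 8 + 4 + 6 + 1 + 14 = 48.
Along x: (1510 + 14·x) / 48 = 74 (existing moment 8·10 + 1·101 + 6·96 + 8·6 + 4·10 + 6·107 + 1·23 = 1510) ⇒ x = (3552 − 1510) / 14 ≈ 145.86.

x ≈ 146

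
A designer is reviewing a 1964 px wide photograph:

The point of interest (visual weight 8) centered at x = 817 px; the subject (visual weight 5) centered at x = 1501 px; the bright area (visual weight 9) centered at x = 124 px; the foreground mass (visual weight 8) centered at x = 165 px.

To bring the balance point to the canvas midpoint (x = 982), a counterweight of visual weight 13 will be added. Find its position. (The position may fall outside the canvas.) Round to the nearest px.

x ≈ 1981

With the counterweight, Σw becomes 8 + 5 + 9 + 8 + 13 = 43.
x: need Σw·x = 43·982 = 42226. Existing = 8·817 + 5·1501 + 9·124 + 8·165 = 16477. Remainder 25749 / 13 ≈ 1980.69.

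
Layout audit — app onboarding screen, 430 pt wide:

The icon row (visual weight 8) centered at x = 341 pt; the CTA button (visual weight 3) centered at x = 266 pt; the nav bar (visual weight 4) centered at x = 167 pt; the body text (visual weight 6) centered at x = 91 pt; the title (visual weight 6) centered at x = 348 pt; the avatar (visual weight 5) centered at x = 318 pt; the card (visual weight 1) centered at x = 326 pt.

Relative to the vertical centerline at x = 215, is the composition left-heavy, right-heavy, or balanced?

Weights sum to 8 + 3 + 4 + 6 + 6 + 5 + 1 = 33.
x: moment 8744 / weight 33 ≈ 264.97
265.0 vs midline 215 → right-heavy.

right-heavy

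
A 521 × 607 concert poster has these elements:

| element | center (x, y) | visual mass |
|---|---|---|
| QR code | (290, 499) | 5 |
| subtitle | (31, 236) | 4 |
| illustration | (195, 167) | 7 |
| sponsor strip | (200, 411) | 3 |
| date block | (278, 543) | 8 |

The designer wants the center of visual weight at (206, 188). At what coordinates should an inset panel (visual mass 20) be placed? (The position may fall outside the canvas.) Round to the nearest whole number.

With the inset panel, Σw becomes 5 + 4 + 7 + 3 + 8 + 20 = 47.
x: need Σw·x = 47·206 = 9682. Existing = 5·290 + 4·31 + 7·195 + 3·200 + 8·278 = 5763. Remainder 3919 / 20 ≈ 195.95.
y: need Σw·y = 47·188 = 8836. Existing = 5·499 + 4·236 + 7·167 + 3·411 + 8·543 = 10185. Remainder -1349 / 20 ≈ -67.45.

(196, -67)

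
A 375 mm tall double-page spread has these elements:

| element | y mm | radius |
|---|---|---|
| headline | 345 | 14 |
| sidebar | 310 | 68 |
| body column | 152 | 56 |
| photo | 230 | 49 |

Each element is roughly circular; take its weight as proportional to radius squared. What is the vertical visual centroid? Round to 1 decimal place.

Weights ∝ r²: headline 14² = 196, sidebar 68² = 4624, body column 56² = 3136, photo 49² = 2401; Σw = 10357.
y-moment: 196·345 + 4624·310 + 3136·152 + 2401·230 = 2529962; centroid 2529962/10357 ≈ 244.28.

y ≈ 244.3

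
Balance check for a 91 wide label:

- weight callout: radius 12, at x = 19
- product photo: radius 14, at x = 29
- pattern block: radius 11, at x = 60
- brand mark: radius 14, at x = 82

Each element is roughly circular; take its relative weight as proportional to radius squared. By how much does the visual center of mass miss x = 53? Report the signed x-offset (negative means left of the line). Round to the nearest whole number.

≈ -5

Weights ∝ r²: weight callout 12² = 144, product photo 14² = 196, pattern block 11² = 121, brand mark 14² = 196; Σw = 657.
x: (144·19 + 196·29 + 121·60 + 196·82) / 657 = 31752 / 657 ≈ 48.33
Difference: 48.33 − 53 ≈ -4.67.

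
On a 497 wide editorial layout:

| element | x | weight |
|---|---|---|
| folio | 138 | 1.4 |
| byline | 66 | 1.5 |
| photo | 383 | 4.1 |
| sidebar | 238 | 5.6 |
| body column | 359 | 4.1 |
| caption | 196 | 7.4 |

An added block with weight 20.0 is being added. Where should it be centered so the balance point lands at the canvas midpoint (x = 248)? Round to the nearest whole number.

After adding the added block, total weight = 1.4 + 1.5 + 4.1 + 5.6 + 4.1 + 7.4 + 20.0 = 44.1.
Along x: (6117.6 + 20.0·x) / 44.1 = 248 (existing moment 1.4·138 + 1.5·66 + 4.1·383 + 5.6·238 + 4.1·359 + 7.4·196 = 6117.6) ⇒ x = (10936.8 − 6117.6) / 20.0 ≈ 240.96.

x ≈ 241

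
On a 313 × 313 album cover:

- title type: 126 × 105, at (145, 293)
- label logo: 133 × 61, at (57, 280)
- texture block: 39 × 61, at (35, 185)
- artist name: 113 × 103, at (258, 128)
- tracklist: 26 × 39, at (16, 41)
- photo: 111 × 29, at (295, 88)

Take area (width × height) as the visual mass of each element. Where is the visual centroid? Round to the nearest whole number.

(162, 212)

Areas: title type 126·105 = 13230, label logo 133·61 = 8113, texture block 39·61 = 2379, artist name 113·103 = 11639, tracklist 26·39 = 1014, photo 111·29 = 3219. Total weight = 39594.
Σw·x = 6432747; x̄ = 6432747/39594 ≈ 162.47.
y: moment 8402783 / weight 39594 ≈ 212.22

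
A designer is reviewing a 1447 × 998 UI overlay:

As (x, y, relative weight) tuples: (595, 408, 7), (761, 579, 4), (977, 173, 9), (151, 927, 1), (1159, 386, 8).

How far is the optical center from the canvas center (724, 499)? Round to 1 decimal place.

Weights sum to 7 + 4 + 9 + 1 + 8 = 29.
Σw·x = 7·595 + 4·761 + 9·977 + 1·151 + 8·1159 = 25425, so x̄ = 25425/29 ≈ 876.72.
Σw·y = 7·408 + 4·579 + 9·173 + 1·927 + 8·386 = 10744, so ȳ = 10744/29 ≈ 370.48.
From (724, 499): dx = 152.72, dy = -128.52, so the distance is √(dx²+dy²) ≈ 199.60.

≈ 199.6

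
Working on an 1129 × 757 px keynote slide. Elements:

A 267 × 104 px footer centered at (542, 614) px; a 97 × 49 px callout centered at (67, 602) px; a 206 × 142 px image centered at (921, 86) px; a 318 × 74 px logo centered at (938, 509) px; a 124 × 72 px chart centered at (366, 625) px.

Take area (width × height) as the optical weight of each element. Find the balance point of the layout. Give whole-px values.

(718, 424)

Areas: footer 267·104 = 27768, callout 97·49 = 4753, image 206·142 = 29252, logo 318·74 = 23532, chart 124·72 = 8928. Total weight = 94233.
x: (27768·542 + 4753·67 + 29252·921 + 23532·938 + 8928·366) / 94233 = 67650463 / 94233 ≈ 717.91
y: (27768·614 + 4753·602 + 29252·86 + 23532·509 + 8928·625) / 94233 = 39984318 / 94233 ≈ 424.31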